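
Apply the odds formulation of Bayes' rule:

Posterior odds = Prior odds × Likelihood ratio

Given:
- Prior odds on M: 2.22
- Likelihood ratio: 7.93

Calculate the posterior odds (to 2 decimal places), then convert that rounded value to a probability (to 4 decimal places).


Step 1: Calculate posterior odds
Posterior odds = Prior odds × LR
               = 2.22 × 7.93
               = 17.60

Step 2: Convert to probability
P(M|E) = Posterior odds / (1 + Posterior odds)
       = 17.60 / (1 + 17.60)
       = 17.60 / 18.60
       = 0.9462

The evidence increased P(M) from 0.6894 to 0.9462.


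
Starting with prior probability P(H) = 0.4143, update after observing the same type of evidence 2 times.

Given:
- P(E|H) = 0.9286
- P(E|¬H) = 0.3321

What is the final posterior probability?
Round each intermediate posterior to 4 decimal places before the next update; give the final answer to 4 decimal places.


Sequential Bayesian updating:

Initial prior: P(H) = 0.4143

Update 1:
  P(E) = 0.9286 × 0.4143 + 0.3321 × 0.5857 = 0.38471898 + 0.19451097 = 0.57922995
  P(H|E) = 0.38471898 / 0.57922995 = 0.6642

Update 2:
  P(E) = 0.9286 × 0.6642 + 0.3321 × 0.3358 = 0.61677612 + 0.11151918 = 0.72829530
  P(H|E) = 0.61677612 / 0.72829530 = 0.8469

Final posterior: 0.8469


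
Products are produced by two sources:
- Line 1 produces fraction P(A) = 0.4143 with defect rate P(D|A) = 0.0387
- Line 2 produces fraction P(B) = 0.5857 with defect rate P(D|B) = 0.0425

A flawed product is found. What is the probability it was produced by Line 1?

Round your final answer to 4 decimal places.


Let A = from Line 1, D = flawed

Given:
- P(A) = 0.4143, P(B) = 0.5857
- P(D|A) = 0.0387, P(D|B) = 0.0425

Step 1: Find P(D)
P(D) = P(D|A)P(A) + P(D|B)P(B)
     = 0.0387 × 0.4143 + 0.0425 × 0.5857
     = 0.01603341 + 0.02489225
     = 0.04092566

Step 2: Apply Bayes' theorem
P(A|D) = P(D|A)P(A) / P(D)
       = 0.01603341 / 0.04092566
       = 0.3918


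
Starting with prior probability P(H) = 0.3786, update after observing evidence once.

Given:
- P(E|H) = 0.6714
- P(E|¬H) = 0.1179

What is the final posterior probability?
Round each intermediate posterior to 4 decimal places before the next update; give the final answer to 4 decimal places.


Sequential Bayesian updating:

Initial prior: P(H) = 0.3786

Update 1:
  P(E) = 0.6714 × 0.3786 + 0.1179 × 0.6214 = 0.25419204 + 0.07326306 = 0.32745510
  P(H|E) = 0.25419204 / 0.32745510 = 0.7763

Final posterior: 0.7763


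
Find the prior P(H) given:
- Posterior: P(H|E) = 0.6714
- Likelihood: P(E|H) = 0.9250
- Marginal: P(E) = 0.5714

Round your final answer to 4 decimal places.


From Bayes' theorem: P(H|E) = P(E|H) × P(H) / P(E)

Rearranging for P(H):
P(H) = P(H|E) × P(E) / P(E|H)
     = 0.6714 × 0.5714 / 0.9250
     = 0.38363796 / 0.9250
     = 0.4147


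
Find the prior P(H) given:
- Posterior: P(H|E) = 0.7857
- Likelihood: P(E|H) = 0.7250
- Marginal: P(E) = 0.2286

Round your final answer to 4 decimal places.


From Bayes' theorem: P(H|E) = P(E|H) × P(H) / P(E)

Rearranging for P(H):
P(H) = P(H|E) × P(E) / P(E|H)
     = 0.7857 × 0.2286 / 0.7250
     = 0.17961102 / 0.7250
     = 0.2477


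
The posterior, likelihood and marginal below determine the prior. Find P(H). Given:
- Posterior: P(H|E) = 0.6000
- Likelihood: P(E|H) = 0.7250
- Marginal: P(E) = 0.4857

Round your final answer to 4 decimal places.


From Bayes' theorem: P(H|E) = P(E|H) × P(H) / P(E)

Rearranging for P(H):
P(H) = P(H|E) × P(E) / P(E|H)
     = 0.6000 × 0.4857 / 0.7250
     = 0.29142000 / 0.7250
     = 0.4020


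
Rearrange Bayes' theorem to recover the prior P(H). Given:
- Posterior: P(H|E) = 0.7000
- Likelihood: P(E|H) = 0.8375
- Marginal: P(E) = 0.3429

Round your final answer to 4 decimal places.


From Bayes' theorem: P(H|E) = P(E|H) × P(H) / P(E)

Rearranging for P(H):
P(H) = P(H|E) × P(E) / P(E|H)
     = 0.7000 × 0.3429 / 0.8375
     = 0.24003000 / 0.8375
     = 0.2866


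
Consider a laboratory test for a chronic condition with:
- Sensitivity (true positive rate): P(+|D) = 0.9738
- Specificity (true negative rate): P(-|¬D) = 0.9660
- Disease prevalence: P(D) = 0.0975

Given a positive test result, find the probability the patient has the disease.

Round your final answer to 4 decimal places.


Let D = has disease, + = positive test

Given:
- P(D) = 0.0975 (prevalence)
- P(+|D) = 0.9738 (sensitivity)
- P(-|¬D) = 0.9660 (specificity)
- P(+|¬D) = 0.0340 (false positive rate = 1 - specificity)

Step 1: Find P(+)
P(+) = P(+|D)P(D) + P(+|¬D)P(¬D)
     = 0.9738 × 0.0975 + 0.0340 × 0.9025
     = 0.09494550 + 0.03068500
     = 0.12563050

Step 2: Apply Bayes' theorem for P(D|+)
P(D|+) = P(+|D)P(D) / P(+)
       = 0.09494550 / 0.12563050
       = 0.7558


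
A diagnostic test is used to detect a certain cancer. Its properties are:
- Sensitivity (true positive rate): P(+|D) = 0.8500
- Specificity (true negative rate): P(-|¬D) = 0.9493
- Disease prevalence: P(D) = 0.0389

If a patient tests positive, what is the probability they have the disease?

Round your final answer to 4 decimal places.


Let D = has disease, + = positive test

Given:
- P(D) = 0.0389 (prevalence)
- P(+|D) = 0.8500 (sensitivity)
- P(-|¬D) = 0.9493 (specificity)
- P(+|¬D) = 0.0507 (false positive rate = 1 - specificity)

Step 1: Find P(+)
P(+) = P(+|D)P(D) + P(+|¬D)P(¬D)
     = 0.8500 × 0.0389 + 0.0507 × 0.9611
     = 0.03306500 + 0.04872777
     = 0.08179277

Step 2: Apply Bayes' theorem for P(D|+)
P(D|+) = P(+|D)P(D) / P(+)
       = 0.03306500 / 0.08179277
       = 0.4043


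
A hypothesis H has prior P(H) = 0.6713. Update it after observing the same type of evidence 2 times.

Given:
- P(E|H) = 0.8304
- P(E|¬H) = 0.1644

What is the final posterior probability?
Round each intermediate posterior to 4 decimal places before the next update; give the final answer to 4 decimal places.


Sequential Bayesian updating:

Initial prior: P(H) = 0.6713

Update 1:
  P(E) = 0.8304 × 0.6713 + 0.1644 × 0.3287 = 0.55744752 + 0.05403828 = 0.61148580
  P(H|E) = 0.55744752 / 0.61148580 = 0.9116

Update 2:
  P(E) = 0.8304 × 0.9116 + 0.1644 × 0.0884 = 0.75699264 + 0.01453296 = 0.77152560
  P(H|E) = 0.75699264 / 0.77152560 = 0.9812

Final posterior: 0.9812


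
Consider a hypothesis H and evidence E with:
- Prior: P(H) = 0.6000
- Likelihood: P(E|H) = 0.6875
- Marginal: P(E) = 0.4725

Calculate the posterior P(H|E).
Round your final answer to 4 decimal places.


Using Bayes' theorem:

P(H|E) = P(E|H) × P(H) / P(E)
       = 0.6875 × 0.6000 / 0.4725
       = 0.41250000 / 0.4725
       = 0.8730

The evidence strengthens our belief in H.
Prior: 0.6000 → Posterior: 0.8730


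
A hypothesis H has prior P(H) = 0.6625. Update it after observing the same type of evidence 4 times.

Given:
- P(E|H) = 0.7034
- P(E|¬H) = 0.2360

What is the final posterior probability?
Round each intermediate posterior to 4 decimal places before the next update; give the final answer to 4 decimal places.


Sequential Bayesian updating:

Initial prior: P(H) = 0.6625

Update 1:
  P(E) = 0.7034 × 0.6625 + 0.2360 × 0.3375 = 0.46600250 + 0.07965000 = 0.54565250
  P(H|E) = 0.46600250 / 0.54565250 = 0.8540

Update 2:
  P(E) = 0.7034 × 0.8540 + 0.2360 × 0.1460 = 0.60070360 + 0.03445600 = 0.63515960
  P(H|E) = 0.60070360 / 0.63515960 = 0.9458

Update 3:
  P(E) = 0.7034 × 0.9458 + 0.2360 × 0.0542 = 0.66527572 + 0.01279120 = 0.67806692
  P(H|E) = 0.66527572 / 0.67806692 = 0.9811

Update 4:
  P(E) = 0.7034 × 0.9811 + 0.2360 × 0.0189 = 0.69010574 + 0.00446040 = 0.69456614
  P(H|E) = 0.69010574 / 0.69456614 = 0.9936

Final posterior: 0.9936


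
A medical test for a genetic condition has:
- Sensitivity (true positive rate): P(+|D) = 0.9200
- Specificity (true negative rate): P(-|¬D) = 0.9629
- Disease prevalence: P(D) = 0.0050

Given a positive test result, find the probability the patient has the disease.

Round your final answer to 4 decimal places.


Let D = has disease, + = positive test

Given:
- P(D) = 0.0050 (prevalence)
- P(+|D) = 0.9200 (sensitivity)
- P(-|¬D) = 0.9629 (specificity)
- P(+|¬D) = 0.0371 (false positive rate = 1 - specificity)

Step 1: Find P(+)
P(+) = P(+|D)P(D) + P(+|¬D)P(¬D)
     = 0.9200 × 0.0050 + 0.0371 × 0.9950
     = 0.00460000 + 0.03691450
     = 0.04151450

Step 2: Apply Bayes' theorem for P(D|+)
P(D|+) = P(+|D)P(D) / P(+)
       = 0.00460000 / 0.04151450
       = 0.1108


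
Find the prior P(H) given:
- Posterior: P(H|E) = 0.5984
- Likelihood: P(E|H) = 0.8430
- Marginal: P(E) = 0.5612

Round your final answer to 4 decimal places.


From Bayes' theorem: P(H|E) = P(E|H) × P(H) / P(E)

Rearranging for P(H):
P(H) = P(H|E) × P(E) / P(E|H)
     = 0.5984 × 0.5612 / 0.8430
     = 0.33582208 / 0.8430
     = 0.3984


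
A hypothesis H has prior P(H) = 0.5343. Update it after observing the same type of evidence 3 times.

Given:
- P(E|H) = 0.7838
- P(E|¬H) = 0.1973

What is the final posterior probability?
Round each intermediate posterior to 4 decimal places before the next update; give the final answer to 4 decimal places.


Sequential Bayesian updating:

Initial prior: P(H) = 0.5343

Update 1:
  P(E) = 0.7838 × 0.5343 + 0.1973 × 0.4657 = 0.41878434 + 0.09188261 = 0.51066695
  P(H|E) = 0.41878434 / 0.51066695 = 0.8201

Update 2:
  P(E) = 0.7838 × 0.8201 + 0.1973 × 0.1799 = 0.64279438 + 0.03549427 = 0.67828865
  P(H|E) = 0.64279438 / 0.67828865 = 0.9477

Update 3:
  P(E) = 0.7838 × 0.9477 + 0.1973 × 0.0523 = 0.74280726 + 0.01031879 = 0.75312605
  P(H|E) = 0.74280726 / 0.75312605 = 0.9863

Final posterior: 0.9863


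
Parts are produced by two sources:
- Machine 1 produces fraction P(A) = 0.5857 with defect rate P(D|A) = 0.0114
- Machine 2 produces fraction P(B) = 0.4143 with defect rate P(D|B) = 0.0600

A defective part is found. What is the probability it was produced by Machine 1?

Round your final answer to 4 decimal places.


Let A = from Machine 1, D = defective

Given:
- P(A) = 0.5857, P(B) = 0.4143
- P(D|A) = 0.0114, P(D|B) = 0.0600

Step 1: Find P(D)
P(D) = P(D|A)P(A) + P(D|B)P(B)
     = 0.0114 × 0.5857 + 0.0600 × 0.4143
     = 0.00667698 + 0.02485800
     = 0.03153498

Step 2: Apply Bayes' theorem
P(A|D) = P(D|A)P(A) / P(D)
       = 0.00667698 / 0.03153498
       = 0.2117


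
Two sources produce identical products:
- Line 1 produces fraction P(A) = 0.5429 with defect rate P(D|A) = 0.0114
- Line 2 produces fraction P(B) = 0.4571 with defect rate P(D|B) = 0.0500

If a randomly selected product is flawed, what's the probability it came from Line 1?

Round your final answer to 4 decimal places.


Let A = from Line 1, D = flawed

Given:
- P(A) = 0.5429, P(B) = 0.4571
- P(D|A) = 0.0114, P(D|B) = 0.0500

Step 1: Find P(D)
P(D) = P(D|A)P(A) + P(D|B)P(B)
     = 0.0114 × 0.5429 + 0.0500 × 0.4571
     = 0.00618906 + 0.02285500
     = 0.02904406

Step 2: Apply Bayes' theorem
P(A|D) = P(D|A)P(A) / P(D)
       = 0.00618906 / 0.02904406
       = 0.2131


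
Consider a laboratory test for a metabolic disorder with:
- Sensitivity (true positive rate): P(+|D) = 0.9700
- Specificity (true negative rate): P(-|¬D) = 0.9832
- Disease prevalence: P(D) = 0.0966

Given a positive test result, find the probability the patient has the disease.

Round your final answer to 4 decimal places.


Let D = has disease, + = positive test

Given:
- P(D) = 0.0966 (prevalence)
- P(+|D) = 0.9700 (sensitivity)
- P(-|¬D) = 0.9832 (specificity)
- P(+|¬D) = 0.0168 (false positive rate = 1 - specificity)

Step 1: Find P(+)
P(+) = P(+|D)P(D) + P(+|¬D)P(¬D)
     = 0.9700 × 0.0966 + 0.0168 × 0.9034
     = 0.09370200 + 0.01517712
     = 0.10887912

Step 2: Apply Bayes' theorem for P(D|+)
P(D|+) = P(+|D)P(D) / P(+)
       = 0.09370200 / 0.10887912
       = 0.8606


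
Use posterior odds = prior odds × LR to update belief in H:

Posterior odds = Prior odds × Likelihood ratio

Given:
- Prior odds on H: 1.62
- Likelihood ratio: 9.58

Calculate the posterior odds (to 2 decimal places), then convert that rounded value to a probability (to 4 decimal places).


Step 1: Calculate posterior odds
Posterior odds = Prior odds × LR
               = 1.62 × 9.58
               = 15.52

Step 2: Convert to probability
P(H|E) = Posterior odds / (1 + Posterior odds)
       = 15.52 / (1 + 15.52)
       = 15.52 / 16.52
       = 0.9395

The evidence increased P(H) from 0.6183 to 0.9395.


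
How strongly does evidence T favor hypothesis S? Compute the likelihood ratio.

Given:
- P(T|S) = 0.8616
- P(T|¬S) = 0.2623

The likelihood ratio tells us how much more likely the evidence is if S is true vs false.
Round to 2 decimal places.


Likelihood Ratio (LR) = P(T|S) / P(T|¬S)

LR = 0.8616 / 0.2623
   = 3.28

The evidence is 3.28 times more likely if S is true than if S is false.
Since LR > 1, the evidence supports S over ¬S.


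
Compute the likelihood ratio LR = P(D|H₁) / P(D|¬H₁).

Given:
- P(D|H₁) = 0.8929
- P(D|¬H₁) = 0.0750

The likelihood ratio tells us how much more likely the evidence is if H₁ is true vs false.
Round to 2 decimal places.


Likelihood Ratio (LR) = P(D|H₁) / P(D|¬H₁)

LR = 0.8929 / 0.0750
   = 11.91

The evidence is 11.91 times more likely if H₁ is true than if H₁ is false.
LR > 1, so observing D raises the odds in favor of H₁.


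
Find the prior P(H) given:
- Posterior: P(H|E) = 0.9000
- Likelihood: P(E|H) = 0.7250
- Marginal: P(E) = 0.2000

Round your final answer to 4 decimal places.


From Bayes' theorem: P(H|E) = P(E|H) × P(H) / P(E)

Rearranging for P(H):
P(H) = P(H|E) × P(E) / P(E|H)
     = 0.9000 × 0.2000 / 0.7250
     = 0.18000000 / 0.7250
     = 0.2483


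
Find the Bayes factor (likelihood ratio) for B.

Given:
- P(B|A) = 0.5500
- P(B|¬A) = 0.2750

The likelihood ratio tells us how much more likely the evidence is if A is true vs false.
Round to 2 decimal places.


Likelihood Ratio (LR) = P(B|A) / P(B|¬A)

LR = 0.5500 / 0.2750
   = 2.00

The evidence is 2.00 times more likely if A is true than if A is false.
Since LR > 1, the evidence supports A over ¬A.


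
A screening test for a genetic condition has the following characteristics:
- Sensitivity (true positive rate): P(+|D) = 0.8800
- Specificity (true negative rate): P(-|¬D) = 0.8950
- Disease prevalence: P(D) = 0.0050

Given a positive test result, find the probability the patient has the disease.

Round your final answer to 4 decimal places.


Let D = has disease, + = positive test

Given:
- P(D) = 0.0050 (prevalence)
- P(+|D) = 0.8800 (sensitivity)
- P(-|¬D) = 0.8950 (specificity)
- P(+|¬D) = 0.1050 (false positive rate = 1 - specificity)

Step 1: Find P(+)
P(+) = P(+|D)P(D) + P(+|¬D)P(¬D)
     = 0.8800 × 0.0050 + 0.1050 × 0.9950
     = 0.00440000 + 0.10447500
     = 0.10887500

Step 2: Apply Bayes' theorem for P(D|+)
P(D|+) = P(+|D)P(D) / P(+)
       = 0.00440000 / 0.10887500
       = 0.0404


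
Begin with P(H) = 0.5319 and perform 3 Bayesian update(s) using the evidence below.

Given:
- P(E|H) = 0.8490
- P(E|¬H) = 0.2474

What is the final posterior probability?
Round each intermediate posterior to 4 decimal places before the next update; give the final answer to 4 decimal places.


Sequential Bayesian updating:

Initial prior: P(H) = 0.5319

Update 1:
  P(E) = 0.8490 × 0.5319 + 0.2474 × 0.4681 = 0.45158310 + 0.11580794 = 0.56739104
  P(H|E) = 0.45158310 / 0.56739104 = 0.7959

Update 2:
  P(E) = 0.8490 × 0.7959 + 0.2474 × 0.2041 = 0.67571910 + 0.05049434 = 0.72621344
  P(H|E) = 0.67571910 / 0.72621344 = 0.9305

Update 3:
  P(E) = 0.8490 × 0.9305 + 0.2474 × 0.0695 = 0.78999450 + 0.01719430 = 0.80718880
  P(H|E) = 0.78999450 / 0.80718880 = 0.9787

Final posterior: 0.9787


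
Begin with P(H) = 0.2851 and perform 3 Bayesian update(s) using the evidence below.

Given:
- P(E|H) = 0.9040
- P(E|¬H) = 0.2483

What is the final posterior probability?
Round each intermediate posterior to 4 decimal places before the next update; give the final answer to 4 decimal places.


Sequential Bayesian updating:

Initial prior: P(H) = 0.2851

Update 1:
  P(E) = 0.9040 × 0.2851 + 0.2483 × 0.7149 = 0.25773040 + 0.17750967 = 0.43524007
  P(H|E) = 0.25773040 / 0.43524007 = 0.5922

Update 2:
  P(E) = 0.9040 × 0.5922 + 0.2483 × 0.4078 = 0.53534880 + 0.10125674 = 0.63660554
  P(H|E) = 0.53534880 / 0.63660554 = 0.8409

Update 3:
  P(E) = 0.9040 × 0.8409 + 0.2483 × 0.1591 = 0.76017360 + 0.03950453 = 0.79967813
  P(H|E) = 0.76017360 / 0.79967813 = 0.9506

Final posterior: 0.9506


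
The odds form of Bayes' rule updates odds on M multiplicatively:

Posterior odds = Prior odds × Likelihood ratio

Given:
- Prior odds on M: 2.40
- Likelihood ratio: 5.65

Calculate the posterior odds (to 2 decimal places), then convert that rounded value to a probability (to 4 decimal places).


Step 1: Calculate posterior odds
Posterior odds = Prior odds × LR
               = 2.40 × 5.65
               = 13.56

Step 2: Convert to probability
P(M|E) = Posterior odds / (1 + Posterior odds)
       = 13.56 / (1 + 13.56)
       = 13.56 / 14.56
       = 0.9313

The evidence increased P(M) from 0.7059 to 0.9313.


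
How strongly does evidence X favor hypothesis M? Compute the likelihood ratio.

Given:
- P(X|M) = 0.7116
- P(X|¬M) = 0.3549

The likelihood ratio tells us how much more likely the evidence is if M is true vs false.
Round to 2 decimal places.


Likelihood Ratio (LR) = P(X|M) / P(X|¬M)

LR = 0.7116 / 0.3549
   = 2.01

The evidence is 2.01 times more likely if M is true than if M is false.
LR > 1, so observing X raises the odds in favor of M.


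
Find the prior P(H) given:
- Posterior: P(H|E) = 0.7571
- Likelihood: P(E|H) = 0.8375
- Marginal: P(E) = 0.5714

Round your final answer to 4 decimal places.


From Bayes' theorem: P(H|E) = P(E|H) × P(H) / P(E)

Rearranging for P(H):
P(H) = P(H|E) × P(E) / P(E|H)
     = 0.7571 × 0.5714 / 0.8375
     = 0.43260694 / 0.8375
     = 0.5165


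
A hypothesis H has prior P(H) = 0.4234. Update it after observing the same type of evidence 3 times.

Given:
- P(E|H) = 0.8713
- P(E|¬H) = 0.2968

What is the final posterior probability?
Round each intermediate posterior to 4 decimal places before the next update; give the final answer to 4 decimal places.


Sequential Bayesian updating:

Initial prior: P(H) = 0.4234

Update 1:
  P(E) = 0.8713 × 0.4234 + 0.2968 × 0.5766 = 0.36890842 + 0.17113488 = 0.54004330
  P(H|E) = 0.36890842 / 0.54004330 = 0.6831

Update 2:
  P(E) = 0.8713 × 0.6831 + 0.2968 × 0.3169 = 0.59518503 + 0.09405592 = 0.68924095
  P(H|E) = 0.59518503 / 0.68924095 = 0.8635

Update 3:
  P(E) = 0.8713 × 0.8635 + 0.2968 × 0.1365 = 0.75236755 + 0.04051320 = 0.79288075
  P(H|E) = 0.75236755 / 0.79288075 = 0.9489

Final posterior: 0.9489


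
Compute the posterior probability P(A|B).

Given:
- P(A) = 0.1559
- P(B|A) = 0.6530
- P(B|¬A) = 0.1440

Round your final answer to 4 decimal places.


Bayes' theorem: P(A|B) = P(B|A) × P(A) / P(B)

Step 1: Calculate P(B) using law of total probability
P(B) = P(B|A)P(A) + P(B|¬A)P(¬A)
     = 0.6530 × 0.1559 + 0.1440 × 0.8441
     = 0.10180270 + 0.12155040
     = 0.22335310

Step 2: Apply Bayes' theorem
P(A|B) = P(B|A) × P(A) / P(B)
       = 0.10180270 / 0.22335310
       = 0.4558


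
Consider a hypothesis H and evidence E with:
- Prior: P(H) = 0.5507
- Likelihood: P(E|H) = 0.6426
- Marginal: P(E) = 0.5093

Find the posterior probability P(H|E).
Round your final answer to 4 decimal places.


Using Bayes' theorem:

P(H|E) = P(E|H) × P(H) / P(E)
       = 0.6426 × 0.5507 / 0.5093
       = 0.35387982 / 0.5093
       = 0.6948

The evidence strengthens our belief in H.
Prior: 0.5507 → Posterior: 0.6948


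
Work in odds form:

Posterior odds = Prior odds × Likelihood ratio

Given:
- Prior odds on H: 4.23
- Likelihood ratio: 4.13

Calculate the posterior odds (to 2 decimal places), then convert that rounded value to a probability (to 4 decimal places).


Step 1: Calculate posterior odds
Posterior odds = Prior odds × LR
               = 4.23 × 4.13
               = 17.47

Step 2: Convert to probability
P(H|E) = Posterior odds / (1 + Posterior odds)
       = 17.47 / (1 + 17.47)
       = 17.47 / 18.47
       = 0.9459

The evidence increased P(H) from 0.8088 to 0.9459.


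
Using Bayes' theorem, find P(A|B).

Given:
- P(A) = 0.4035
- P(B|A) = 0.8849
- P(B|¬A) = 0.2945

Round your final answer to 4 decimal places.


Bayes' theorem: P(A|B) = P(B|A) × P(A) / P(B)

Step 1: Calculate P(B) using law of total probability
P(B) = P(B|A)P(A) + P(B|¬A)P(¬A)
     = 0.8849 × 0.4035 + 0.2945 × 0.5965
     = 0.35705715 + 0.17566925
     = 0.53272640

Step 2: Apply Bayes' theorem
P(A|B) = P(B|A) × P(A) / P(B)
       = 0.35705715 / 0.53272640
       = 0.6702


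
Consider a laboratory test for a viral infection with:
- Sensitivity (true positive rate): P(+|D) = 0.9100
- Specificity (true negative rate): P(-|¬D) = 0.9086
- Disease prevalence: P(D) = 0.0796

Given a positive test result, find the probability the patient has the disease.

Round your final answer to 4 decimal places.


Let D = has disease, + = positive test

Given:
- P(D) = 0.0796 (prevalence)
- P(+|D) = 0.9100 (sensitivity)
- P(-|¬D) = 0.9086 (specificity)
- P(+|¬D) = 0.0914 (false positive rate = 1 - specificity)

Step 1: Find P(+)
P(+) = P(+|D)P(D) + P(+|¬D)P(¬D)
     = 0.9100 × 0.0796 + 0.0914 × 0.9204
     = 0.07243600 + 0.08412456
     = 0.15656056

Step 2: Apply Bayes' theorem for P(D|+)
P(D|+) = P(+|D)P(D) / P(+)
       = 0.07243600 / 0.15656056
       = 0.4627


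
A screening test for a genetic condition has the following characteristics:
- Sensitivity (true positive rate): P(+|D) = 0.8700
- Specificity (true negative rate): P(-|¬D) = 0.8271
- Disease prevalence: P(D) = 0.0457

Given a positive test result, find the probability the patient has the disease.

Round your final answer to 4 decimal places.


Let D = has disease, + = positive test

Given:
- P(D) = 0.0457 (prevalence)
- P(+|D) = 0.8700 (sensitivity)
- P(-|¬D) = 0.8271 (specificity)
- P(+|¬D) = 0.1729 (false positive rate = 1 - specificity)

Step 1: Find P(+)
P(+) = P(+|D)P(D) + P(+|¬D)P(¬D)
     = 0.8700 × 0.0457 + 0.1729 × 0.9543
     = 0.03975900 + 0.16499847
     = 0.20475747

Step 2: Apply Bayes' theorem for P(D|+)
P(D|+) = P(+|D)P(D) / P(+)
       = 0.03975900 / 0.20475747
       = 0.1942


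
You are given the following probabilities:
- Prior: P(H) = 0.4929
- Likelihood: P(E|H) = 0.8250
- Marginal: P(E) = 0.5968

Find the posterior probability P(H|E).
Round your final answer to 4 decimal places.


Using Bayes' theorem:

P(H|E) = P(E|H) × P(H) / P(E)
       = 0.8250 × 0.4929 / 0.5968
       = 0.40664250 / 0.5968
       = 0.6814

The evidence strengthens our belief in H.
Prior: 0.4929 → Posterior: 0.6814


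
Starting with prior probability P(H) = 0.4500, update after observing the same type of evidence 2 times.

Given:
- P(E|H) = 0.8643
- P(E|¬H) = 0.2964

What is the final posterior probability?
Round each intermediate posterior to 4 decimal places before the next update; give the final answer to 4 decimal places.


Sequential Bayesian updating:

Initial prior: P(H) = 0.4500

Update 1:
  P(E) = 0.8643 × 0.4500 + 0.2964 × 0.5500 = 0.38893500 + 0.16302000 = 0.55195500
  P(H|E) = 0.38893500 / 0.55195500 = 0.7046

Update 2:
  P(E) = 0.8643 × 0.7046 + 0.2964 × 0.2954 = 0.60898578 + 0.08755656 = 0.69654234
  P(H|E) = 0.60898578 / 0.69654234 = 0.8743

Final posterior: 0.8743


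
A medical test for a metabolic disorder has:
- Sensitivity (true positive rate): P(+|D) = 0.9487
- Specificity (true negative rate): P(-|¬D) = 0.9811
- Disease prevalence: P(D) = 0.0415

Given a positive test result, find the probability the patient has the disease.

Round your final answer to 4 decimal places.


Let D = has disease, + = positive test

Given:
- P(D) = 0.0415 (prevalence)
- P(+|D) = 0.9487 (sensitivity)
- P(-|¬D) = 0.9811 (specificity)
- P(+|¬D) = 0.0189 (false positive rate = 1 - specificity)

Step 1: Find P(+)
P(+) = P(+|D)P(D) + P(+|¬D)P(¬D)
     = 0.9487 × 0.0415 + 0.0189 × 0.9585
     = 0.03937105 + 0.01811565
     = 0.05748670

Step 2: Apply Bayes' theorem for P(D|+)
P(D|+) = P(+|D)P(D) / P(+)
       = 0.03937105 / 0.05748670
       = 0.6849


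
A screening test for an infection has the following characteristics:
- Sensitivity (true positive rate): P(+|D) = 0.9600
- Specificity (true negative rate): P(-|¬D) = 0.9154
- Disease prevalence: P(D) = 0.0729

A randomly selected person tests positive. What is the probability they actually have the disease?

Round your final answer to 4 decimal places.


Let D = has disease, + = positive test

Given:
- P(D) = 0.0729 (prevalence)
- P(+|D) = 0.9600 (sensitivity)
- P(-|¬D) = 0.9154 (specificity)
- P(+|¬D) = 0.0846 (false positive rate = 1 - specificity)

Step 1: Find P(+)
P(+) = P(+|D)P(D) + P(+|¬D)P(¬D)
     = 0.9600 × 0.0729 + 0.0846 × 0.9271
     = 0.06998400 + 0.07843266
     = 0.14841666

Step 2: Apply Bayes' theorem for P(D|+)
P(D|+) = P(+|D)P(D) / P(+)
       = 0.06998400 / 0.14841666
       = 0.4715


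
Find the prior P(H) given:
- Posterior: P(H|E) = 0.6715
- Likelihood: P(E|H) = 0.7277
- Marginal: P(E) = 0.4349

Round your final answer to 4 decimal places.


From Bayes' theorem: P(H|E) = P(E|H) × P(H) / P(E)

Rearranging for P(H):
P(H) = P(H|E) × P(E) / P(E|H)
     = 0.6715 × 0.4349 / 0.7277
     = 0.29203535 / 0.7277
     = 0.4013


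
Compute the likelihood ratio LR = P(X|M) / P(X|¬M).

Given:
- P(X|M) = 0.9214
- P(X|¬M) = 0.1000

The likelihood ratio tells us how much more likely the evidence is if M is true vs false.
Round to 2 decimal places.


Likelihood Ratio (LR) = P(X|M) / P(X|¬M)

LR = 0.9214 / 0.1000
   = 9.21

The evidence is 9.21 times more likely if M is true than if M is false.
LR > 1, so observing X raises the odds in favor of M.


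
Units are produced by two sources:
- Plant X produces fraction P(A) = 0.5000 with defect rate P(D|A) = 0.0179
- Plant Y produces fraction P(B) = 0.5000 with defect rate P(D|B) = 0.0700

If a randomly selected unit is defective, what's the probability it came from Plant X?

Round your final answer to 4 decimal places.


Let A = from Plant X, D = defective

Given:
- P(A) = 0.5000, P(B) = 0.5000
- P(D|A) = 0.0179, P(D|B) = 0.0700

Step 1: Find P(D)
P(D) = P(D|A)P(A) + P(D|B)P(B)
     = 0.0179 × 0.5000 + 0.0700 × 0.5000
     = 0.00895000 + 0.03500000
     = 0.04395000

Step 2: Apply Bayes' theorem
P(A|D) = P(D|A)P(A) / P(D)
       = 0.00895000 / 0.04395000
       = 0.2036


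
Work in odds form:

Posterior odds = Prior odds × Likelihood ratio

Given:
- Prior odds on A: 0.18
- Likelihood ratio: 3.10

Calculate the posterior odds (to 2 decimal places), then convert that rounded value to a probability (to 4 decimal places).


Step 1: Calculate posterior odds
Posterior odds = Prior odds × LR
               = 0.18 × 3.10
               = 0.56

Step 2: Convert to probability
P(A|E) = Posterior odds / (1 + Posterior odds)
       = 0.56 / (1 + 0.56)
       = 0.56 / 1.56
       = 0.3590

The evidence increased P(A) from 0.1525 to 0.3590.


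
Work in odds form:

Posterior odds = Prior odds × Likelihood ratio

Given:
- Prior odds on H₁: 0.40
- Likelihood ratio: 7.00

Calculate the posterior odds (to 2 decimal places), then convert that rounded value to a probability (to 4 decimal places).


Step 1: Calculate posterior odds
Posterior odds = Prior odds × LR
               = 0.40 × 7.00
               = 2.80

Step 2: Convert to probability
P(H₁|E) = Posterior odds / (1 + Posterior odds)
       = 2.80 / (1 + 2.80)
       = 2.80 / 3.80
       = 0.7368

The evidence increased P(H₁) from 0.2857 to 0.7368.


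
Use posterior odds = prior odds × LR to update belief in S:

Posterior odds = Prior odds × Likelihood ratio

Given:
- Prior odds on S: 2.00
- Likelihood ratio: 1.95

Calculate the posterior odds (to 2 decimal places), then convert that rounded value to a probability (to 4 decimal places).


Step 1: Calculate posterior odds
Posterior odds = Prior odds × LR
               = 2.00 × 1.95
               = 3.90

Step 2: Convert to probability
P(S|E) = Posterior odds / (1 + Posterior odds)
       = 3.90 / (1 + 3.90)
       = 3.90 / 4.90
       = 0.7959

The evidence increased P(S) from 0.6667 to 0.7959.


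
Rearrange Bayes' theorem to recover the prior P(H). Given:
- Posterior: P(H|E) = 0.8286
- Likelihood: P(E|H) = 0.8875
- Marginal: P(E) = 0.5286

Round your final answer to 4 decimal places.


From Bayes' theorem: P(H|E) = P(E|H) × P(H) / P(E)

Rearranging for P(H):
P(H) = P(H|E) × P(E) / P(E|H)
     = 0.8286 × 0.5286 / 0.8875
     = 0.43799796 / 0.8875
     = 0.4935


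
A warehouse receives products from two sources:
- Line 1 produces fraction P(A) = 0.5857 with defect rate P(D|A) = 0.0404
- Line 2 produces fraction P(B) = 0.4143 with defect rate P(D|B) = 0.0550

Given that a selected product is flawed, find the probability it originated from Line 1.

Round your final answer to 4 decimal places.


Let A = from Line 1, D = flawed

Given:
- P(A) = 0.5857, P(B) = 0.4143
- P(D|A) = 0.0404, P(D|B) = 0.0550

Step 1: Find P(D)
P(D) = P(D|A)P(A) + P(D|B)P(B)
     = 0.0404 × 0.5857 + 0.0550 × 0.4143
     = 0.02366228 + 0.02278650
     = 0.04644878

Step 2: Apply Bayes' theorem
P(A|D) = P(D|A)P(A) / P(D)
       = 0.02366228 / 0.04644878
       = 0.5094


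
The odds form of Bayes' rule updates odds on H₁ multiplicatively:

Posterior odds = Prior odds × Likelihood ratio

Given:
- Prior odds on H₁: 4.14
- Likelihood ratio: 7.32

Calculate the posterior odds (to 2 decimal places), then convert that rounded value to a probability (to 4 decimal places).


Step 1: Calculate posterior odds
Posterior odds = Prior odds × LR
               = 4.14 × 7.32
               = 30.30

Step 2: Convert to probability
P(H₁|E) = Posterior odds / (1 + Posterior odds)
       = 30.30 / (1 + 30.30)
       = 30.30 / 31.30
       = 0.9681

The evidence increased P(H₁) from 0.8054 to 0.9681.


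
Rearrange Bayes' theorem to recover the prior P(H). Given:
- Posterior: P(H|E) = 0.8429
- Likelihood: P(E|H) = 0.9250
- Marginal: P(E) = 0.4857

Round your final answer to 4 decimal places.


From Bayes' theorem: P(H|E) = P(E|H) × P(H) / P(E)

Rearranging for P(H):
P(H) = P(H|E) × P(E) / P(E|H)
     = 0.8429 × 0.4857 / 0.9250
     = 0.40939653 / 0.9250
     = 0.4426


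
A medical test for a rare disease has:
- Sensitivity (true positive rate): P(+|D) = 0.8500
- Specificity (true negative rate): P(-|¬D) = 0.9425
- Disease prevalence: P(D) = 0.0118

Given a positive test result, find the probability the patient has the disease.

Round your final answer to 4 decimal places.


Let D = has disease, + = positive test

Given:
- P(D) = 0.0118 (prevalence)
- P(+|D) = 0.8500 (sensitivity)
- P(-|¬D) = 0.9425 (specificity)
- P(+|¬D) = 0.0575 (false positive rate = 1 - specificity)

Step 1: Find P(+)
P(+) = P(+|D)P(D) + P(+|¬D)P(¬D)
     = 0.8500 × 0.0118 + 0.0575 × 0.9882
     = 0.01003000 + 0.05682150
     = 0.06685150

Step 2: Apply Bayes' theorem for P(D|+)
P(D|+) = P(+|D)P(D) / P(+)
       = 0.01003000 / 0.06685150
       = 0.1500


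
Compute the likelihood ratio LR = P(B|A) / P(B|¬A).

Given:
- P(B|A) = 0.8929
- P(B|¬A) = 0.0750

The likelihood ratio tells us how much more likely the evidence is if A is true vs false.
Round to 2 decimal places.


Likelihood Ratio (LR) = P(B|A) / P(B|¬A)

LR = 0.8929 / 0.0750
   = 11.91

The evidence is 11.91 times more likely if A is true than if A is false.
Since LR > 1, the evidence supports A over ¬A.


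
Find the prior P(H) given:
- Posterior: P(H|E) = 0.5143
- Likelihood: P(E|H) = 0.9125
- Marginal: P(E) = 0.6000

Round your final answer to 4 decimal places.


From Bayes' theorem: P(H|E) = P(E|H) × P(H) / P(E)

Rearranging for P(H):
P(H) = P(H|E) × P(E) / P(E|H)
     = 0.5143 × 0.6000 / 0.9125
     = 0.30858000 / 0.9125
     = 0.3382


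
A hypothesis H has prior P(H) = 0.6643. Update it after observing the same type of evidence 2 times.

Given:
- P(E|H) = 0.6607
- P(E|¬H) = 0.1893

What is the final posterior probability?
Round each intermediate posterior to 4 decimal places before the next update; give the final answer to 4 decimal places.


Sequential Bayesian updating:

Initial prior: P(H) = 0.6643

Update 1:
  P(E) = 0.6607 × 0.6643 + 0.1893 × 0.3357 = 0.43890301 + 0.06354801 = 0.50245102
  P(H|E) = 0.43890301 / 0.50245102 = 0.8735

Update 2:
  P(E) = 0.6607 × 0.8735 + 0.1893 × 0.1265 = 0.57712145 + 0.02394645 = 0.60106790
  P(H|E) = 0.57712145 / 0.60106790 = 0.9602

Final posterior: 0.9602


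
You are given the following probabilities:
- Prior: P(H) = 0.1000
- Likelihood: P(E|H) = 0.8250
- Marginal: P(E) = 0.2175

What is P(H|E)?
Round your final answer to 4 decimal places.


Using Bayes' theorem:

P(H|E) = P(E|H) × P(H) / P(E)
       = 0.8250 × 0.1000 / 0.2175
       = 0.08250000 / 0.2175
       = 0.3793

The evidence strengthens our belief in H.
Prior: 0.1000 → Posterior: 0.3793


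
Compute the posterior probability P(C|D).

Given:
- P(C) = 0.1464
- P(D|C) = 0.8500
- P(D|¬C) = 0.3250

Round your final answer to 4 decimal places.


Bayes' theorem: P(C|D) = P(D|C) × P(C) / P(D)

Step 1: Calculate P(D) using law of total probability
P(D) = P(D|C)P(C) + P(D|¬C)P(¬C)
     = 0.8500 × 0.1464 + 0.3250 × 0.8536
     = 0.12444000 + 0.27742000
     = 0.40186000

Step 2: Apply Bayes' theorem
P(C|D) = P(D|C) × P(C) / P(D)
       = 0.12444000 / 0.40186000
       = 0.3097


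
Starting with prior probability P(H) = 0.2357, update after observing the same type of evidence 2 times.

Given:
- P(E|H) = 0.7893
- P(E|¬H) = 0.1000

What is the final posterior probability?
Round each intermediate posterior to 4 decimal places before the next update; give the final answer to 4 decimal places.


Sequential Bayesian updating:

Initial prior: P(H) = 0.2357

Update 1:
  P(E) = 0.7893 × 0.2357 + 0.1000 × 0.7643 = 0.18603801 + 0.07643000 = 0.26246801
  P(H|E) = 0.18603801 / 0.26246801 = 0.7088

Update 2:
  P(E) = 0.7893 × 0.7088 + 0.1000 × 0.2912 = 0.55945584 + 0.02912000 = 0.58857584
  P(H|E) = 0.55945584 / 0.58857584 = 0.9505

Final posterior: 0.9505


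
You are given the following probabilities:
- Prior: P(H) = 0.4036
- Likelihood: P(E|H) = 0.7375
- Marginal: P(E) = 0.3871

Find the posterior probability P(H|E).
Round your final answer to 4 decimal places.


Using Bayes' theorem:

P(H|E) = P(E|H) × P(H) / P(E)
       = 0.7375 × 0.4036 / 0.3871
       = 0.29765500 / 0.3871
       = 0.7689

The evidence strengthens our belief in H.
Prior: 0.4036 → Posterior: 0.7689


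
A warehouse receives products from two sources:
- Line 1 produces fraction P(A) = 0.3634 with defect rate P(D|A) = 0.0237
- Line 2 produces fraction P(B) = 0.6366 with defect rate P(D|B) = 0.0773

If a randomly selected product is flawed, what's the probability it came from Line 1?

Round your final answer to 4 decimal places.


Let A = from Line 1, D = flawed

Given:
- P(A) = 0.3634, P(B) = 0.6366
- P(D|A) = 0.0237, P(D|B) = 0.0773

Step 1: Find P(D)
P(D) = P(D|A)P(A) + P(D|B)P(B)
     = 0.0237 × 0.3634 + 0.0773 × 0.6366
     = 0.00861258 + 0.04920918
     = 0.05782176

Step 2: Apply Bayes' theorem
P(A|D) = P(D|A)P(A) / P(D)
       = 0.00861258 / 0.05782176
       = 0.1490


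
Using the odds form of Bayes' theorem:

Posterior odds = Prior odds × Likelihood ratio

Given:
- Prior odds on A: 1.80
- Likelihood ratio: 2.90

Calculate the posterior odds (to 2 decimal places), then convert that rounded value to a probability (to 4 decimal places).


Step 1: Calculate posterior odds
Posterior odds = Prior odds × LR
               = 1.80 × 2.90
               = 5.22

Step 2: Convert to probability
P(A|E) = Posterior odds / (1 + Posterior odds)
       = 5.22 / (1 + 5.22)
       = 5.22 / 6.22
       = 0.8392

The evidence increased P(A) from 0.6429 to 0.8392.


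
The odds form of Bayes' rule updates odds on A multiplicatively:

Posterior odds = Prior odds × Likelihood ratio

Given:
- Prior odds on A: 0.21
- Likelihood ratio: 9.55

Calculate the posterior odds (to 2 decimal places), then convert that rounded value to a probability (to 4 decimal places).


Step 1: Calculate posterior odds
Posterior odds = Prior odds × LR
               = 0.21 × 9.55
               = 2.01

Step 2: Convert to probability
P(A|E) = Posterior odds / (1 + Posterior odds)
       = 2.01 / (1 + 2.01)
       = 2.01 / 3.01
       = 0.6678

The evidence increased P(A) from 0.1736 to 0.6678.


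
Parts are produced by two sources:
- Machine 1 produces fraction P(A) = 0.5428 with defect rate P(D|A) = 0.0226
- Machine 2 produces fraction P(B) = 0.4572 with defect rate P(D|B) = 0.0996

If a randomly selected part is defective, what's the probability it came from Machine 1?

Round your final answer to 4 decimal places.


Let A = from Machine 1, D = defective

Given:
- P(A) = 0.5428, P(B) = 0.4572
- P(D|A) = 0.0226, P(D|B) = 0.0996

Step 1: Find P(D)
P(D) = P(D|A)P(A) + P(D|B)P(B)
     = 0.0226 × 0.5428 + 0.0996 × 0.4572
     = 0.01226728 + 0.04553712
     = 0.05780440

Step 2: Apply Bayes' theorem
P(A|D) = P(D|A)P(A) / P(D)
       = 0.01226728 / 0.05780440
       = 0.2122


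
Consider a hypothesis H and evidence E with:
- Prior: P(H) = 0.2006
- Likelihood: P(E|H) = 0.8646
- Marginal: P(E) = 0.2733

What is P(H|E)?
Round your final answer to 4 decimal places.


Using Bayes' theorem:

P(H|E) = P(E|H) × P(H) / P(E)
       = 0.8646 × 0.2006 / 0.2733
       = 0.17343876 / 0.2733
       = 0.6346

The evidence strengthens our belief in H.
Prior: 0.2006 → Posterior: 0.6346


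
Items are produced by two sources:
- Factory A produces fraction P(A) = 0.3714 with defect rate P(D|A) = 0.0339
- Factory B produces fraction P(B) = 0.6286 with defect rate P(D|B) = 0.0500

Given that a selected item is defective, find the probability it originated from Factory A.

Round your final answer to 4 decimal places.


Let A = from Factory A, D = defective

Given:
- P(A) = 0.3714, P(B) = 0.6286
- P(D|A) = 0.0339, P(D|B) = 0.0500

Step 1: Find P(D)
P(D) = P(D|A)P(A) + P(D|B)P(B)
     = 0.0339 × 0.3714 + 0.0500 × 0.6286
     = 0.01259046 + 0.03143000
     = 0.04402046

Step 2: Apply Bayes' theorem
P(A|D) = P(D|A)P(A) / P(D)
       = 0.01259046 / 0.04402046
       = 0.2860


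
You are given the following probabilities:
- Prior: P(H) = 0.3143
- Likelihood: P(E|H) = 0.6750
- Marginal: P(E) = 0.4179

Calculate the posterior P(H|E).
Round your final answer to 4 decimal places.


Using Bayes' theorem:

P(H|E) = P(E|H) × P(H) / P(E)
       = 0.6750 × 0.3143 / 0.4179
       = 0.21215250 / 0.4179
       = 0.5077

The evidence strengthens our belief in H.
Prior: 0.3143 → Posterior: 0.5077


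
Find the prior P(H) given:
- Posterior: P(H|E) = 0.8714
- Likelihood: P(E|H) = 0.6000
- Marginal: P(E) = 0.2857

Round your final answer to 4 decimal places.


From Bayes' theorem: P(H|E) = P(E|H) × P(H) / P(E)

Rearranging for P(H):
P(H) = P(H|E) × P(E) / P(E|H)
     = 0.8714 × 0.2857 / 0.6000
     = 0.24895898 / 0.6000
     = 0.4149


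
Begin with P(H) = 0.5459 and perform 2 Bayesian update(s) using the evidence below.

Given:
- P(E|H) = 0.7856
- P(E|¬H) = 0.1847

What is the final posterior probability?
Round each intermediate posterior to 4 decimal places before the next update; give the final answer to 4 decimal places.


Sequential Bayesian updating:

Initial prior: P(H) = 0.5459

Update 1:
  P(E) = 0.7856 × 0.5459 + 0.1847 × 0.4541 = 0.42885904 + 0.08387227 = 0.51273131
  P(H|E) = 0.42885904 / 0.51273131 = 0.8364

Update 2:
  P(E) = 0.7856 × 0.8364 + 0.1847 × 0.1636 = 0.65707584 + 0.03021692 = 0.68729276
  P(H|E) = 0.65707584 / 0.68729276 = 0.9560

Final posterior: 0.9560


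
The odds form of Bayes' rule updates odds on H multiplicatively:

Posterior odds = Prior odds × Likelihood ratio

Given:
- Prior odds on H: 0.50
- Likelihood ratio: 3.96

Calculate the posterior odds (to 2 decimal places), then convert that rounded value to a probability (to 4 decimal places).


Step 1: Calculate posterior odds
Posterior odds = Prior odds × LR
               = 0.50 × 3.96
               = 1.98

Step 2: Convert to probability
P(H|E) = Posterior odds / (1 + Posterior odds)
       = 1.98 / (1 + 1.98)
       = 1.98 / 2.98
       = 0.6644

The evidence increased P(H) from 0.3333 to 0.6644.
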